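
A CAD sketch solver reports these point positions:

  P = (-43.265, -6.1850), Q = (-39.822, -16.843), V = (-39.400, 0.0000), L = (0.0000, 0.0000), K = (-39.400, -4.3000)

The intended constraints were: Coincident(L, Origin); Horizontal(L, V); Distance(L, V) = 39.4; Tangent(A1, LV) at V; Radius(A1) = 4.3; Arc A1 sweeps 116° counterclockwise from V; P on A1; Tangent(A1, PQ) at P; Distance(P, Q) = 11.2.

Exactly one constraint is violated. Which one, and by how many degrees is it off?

Tangent(A1, PQ) at P — off by 8.10°.

L = (0.00, 0.00) ✓; L.y = 0.00, V.y = 0.00 ✓; |LV| = 39.40 ✓; ∠(KV, VL) = 90.00° ✓; |KV| = 4.300 ✓; bearing(K→P) − bearing(K→V) = 116.0° ✓; |KP| = 4.300 ✓; ∠(KP, PQ) = 98.10° ✗; |PQ| = 11.20 ✓.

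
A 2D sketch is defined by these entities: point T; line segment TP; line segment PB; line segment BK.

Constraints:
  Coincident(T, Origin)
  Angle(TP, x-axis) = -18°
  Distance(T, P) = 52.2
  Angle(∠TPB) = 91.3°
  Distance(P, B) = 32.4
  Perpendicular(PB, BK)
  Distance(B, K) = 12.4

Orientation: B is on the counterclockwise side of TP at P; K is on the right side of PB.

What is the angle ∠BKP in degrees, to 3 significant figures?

69.1°

∠TPB = 91.3°, so PB runs at -18.0° + (180° − 91.3°) = 70.7° from the x-axis; with |PB| = 32.4, B = P + 32.4·(cos 70.7°, sin 70.7°) = (60.4, 14.4). The perpendicularity gives BK at right angles to PB; with |BK| = 12.4 on the right of PB, K = B + 12.4·(0.944, -0.331) = (72.1, 10.4). Then cos ∠BKP = KB·KP / (|KB||KP|), giving 69.1°.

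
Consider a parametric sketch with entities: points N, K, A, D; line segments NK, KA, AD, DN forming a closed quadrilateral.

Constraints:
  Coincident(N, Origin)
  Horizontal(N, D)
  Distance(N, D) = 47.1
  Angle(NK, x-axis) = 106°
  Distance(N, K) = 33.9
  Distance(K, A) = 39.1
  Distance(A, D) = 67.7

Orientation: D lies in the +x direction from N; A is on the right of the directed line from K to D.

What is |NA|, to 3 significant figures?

21.0

N is at the origin; ND is horizontal with |ND| = 47.1 and D in +x, so D = (47.1, 0). NK runs at 106.0° with |NK| = 33.9, so K = (-9.34, 32.6). A is determined by |KA| = 39.1 and |AD| = 67.7 together: it lies at the intersection of circle(K, 39.1) and circle(D, 67.7). With |KD| = 65.2, the foot of the radical line on KD is 9.15 from K and the perpendicular offset is √(39.1² − 9.15²) = 38.0. Taking the right-of-KD solution: A = (-20.4, -4.91).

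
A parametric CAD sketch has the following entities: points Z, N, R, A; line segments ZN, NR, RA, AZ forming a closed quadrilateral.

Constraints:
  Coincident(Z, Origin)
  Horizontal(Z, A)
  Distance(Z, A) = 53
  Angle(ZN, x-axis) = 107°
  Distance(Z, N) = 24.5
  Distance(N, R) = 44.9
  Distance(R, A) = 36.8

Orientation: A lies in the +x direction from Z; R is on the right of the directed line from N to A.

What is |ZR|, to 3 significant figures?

22.9

Checks: |NR| = 44.90 ✓; |RA| = 36.80 ✓.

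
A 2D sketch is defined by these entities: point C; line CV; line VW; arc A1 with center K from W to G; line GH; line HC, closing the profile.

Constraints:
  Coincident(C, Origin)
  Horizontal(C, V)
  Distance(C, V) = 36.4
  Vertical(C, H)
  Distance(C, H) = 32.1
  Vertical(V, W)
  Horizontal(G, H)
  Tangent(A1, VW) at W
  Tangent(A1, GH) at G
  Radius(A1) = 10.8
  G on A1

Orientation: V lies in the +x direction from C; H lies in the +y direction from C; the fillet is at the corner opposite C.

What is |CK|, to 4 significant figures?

33.30

C is at the origin; CV is horizontal with |CV| = 36.4 and V on the +x side, so V = (36.40, 0.000). CH is vertical with |CH| = 32.1 and H on the +y side, so H = (0.000, 32.10). The virtual corner opposite C is at (36.40, 32.10). A1 meets VW tangentially, so KW is at right angles to VW and the tangent condition forces KG to be normal to GH, with radius 10.8, so the center K sits 10.8 in from both sides at K = (25.60, 21.30). Then |CK| = |K − C| = 33.30.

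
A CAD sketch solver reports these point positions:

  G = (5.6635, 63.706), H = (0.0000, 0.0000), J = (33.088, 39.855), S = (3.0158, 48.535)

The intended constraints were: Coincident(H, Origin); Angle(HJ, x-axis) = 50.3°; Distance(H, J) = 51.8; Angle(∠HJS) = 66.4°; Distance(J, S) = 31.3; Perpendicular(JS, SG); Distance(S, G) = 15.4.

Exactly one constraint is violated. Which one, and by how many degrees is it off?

Perpendicular(JS, SG) — off by 6.20°.

H = (0.00, 0.00) ✓; HJ at 50.30° ✓; |HJ| = 51.80 ✓; ∠HJS = 66.40° ✓; |JS| = 31.30 ✓; ∠(JS, SG) = 83.80° ✗; |SG| = 15.40 ✓.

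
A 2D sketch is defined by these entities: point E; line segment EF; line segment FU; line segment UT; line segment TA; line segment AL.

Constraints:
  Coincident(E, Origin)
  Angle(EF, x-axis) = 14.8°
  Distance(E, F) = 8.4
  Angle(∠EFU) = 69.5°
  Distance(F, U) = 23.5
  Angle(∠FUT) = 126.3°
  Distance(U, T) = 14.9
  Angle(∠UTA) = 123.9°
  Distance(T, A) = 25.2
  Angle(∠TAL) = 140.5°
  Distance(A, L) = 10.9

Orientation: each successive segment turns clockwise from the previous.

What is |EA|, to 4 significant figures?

34.79

∠FUT = 126.3° gives UT at -149.4° from the x-axis; with |UT| = 14.9, T = (-7.038, -28.82). ∠UTA = 123.9° gives TA at 154.5° from the x-axis; with |TA| = 25.2, A = (-29.78, -17.97). Then |EA| = |A − E| = 34.79.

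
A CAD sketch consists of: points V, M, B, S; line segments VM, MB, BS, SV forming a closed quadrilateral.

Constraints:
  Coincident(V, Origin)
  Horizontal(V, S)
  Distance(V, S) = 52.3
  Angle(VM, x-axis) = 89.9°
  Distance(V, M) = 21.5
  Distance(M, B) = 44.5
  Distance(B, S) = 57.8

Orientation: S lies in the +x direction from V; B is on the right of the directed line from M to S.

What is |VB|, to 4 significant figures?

23.00

Checks: |MB| = 44.50 ✓; |BS| = 57.80 ✓.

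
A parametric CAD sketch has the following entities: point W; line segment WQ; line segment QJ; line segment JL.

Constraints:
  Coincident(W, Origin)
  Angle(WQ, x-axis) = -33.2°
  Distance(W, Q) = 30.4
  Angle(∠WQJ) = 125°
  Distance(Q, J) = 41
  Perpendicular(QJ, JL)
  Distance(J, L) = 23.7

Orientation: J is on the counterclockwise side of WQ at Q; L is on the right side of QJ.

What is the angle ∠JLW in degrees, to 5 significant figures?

50.249°

W is at the origin; WQ runs at -33.2° with length 30.4, so Q = 30.4·(cos -33.2°, sin -33.2°) = (25.438, -16.646). ∠WQJ = 125.0°, so QJ runs at -33.2° + (180° − 125.0°) = 21.800° from the x-axis; with |QJ| = 41.0, J = Q + 41.0·(cos 21.800°, sin 21.800°) = (63.506, -1.4198). QJ ⟂ JL; with |JL| = 23.7 on the right of QJ, L = J + 23.7·(0.37137, -0.92849) = (72.307, -23.425). Then cos ∠JLW = LJ·LW / (|LJ||LW|), giving 50.249°.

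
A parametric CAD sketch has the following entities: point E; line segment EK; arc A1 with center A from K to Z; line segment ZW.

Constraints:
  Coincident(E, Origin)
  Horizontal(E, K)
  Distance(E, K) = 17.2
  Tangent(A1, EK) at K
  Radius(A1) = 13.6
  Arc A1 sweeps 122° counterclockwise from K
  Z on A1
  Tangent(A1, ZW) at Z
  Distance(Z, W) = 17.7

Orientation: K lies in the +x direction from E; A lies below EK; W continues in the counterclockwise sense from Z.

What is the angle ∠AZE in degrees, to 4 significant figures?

73.23°

E is at the origin; E and K share the same y with |EK| = 17.2 and K on the +x side, so K = (17.20, 0.000). Tangency of A1 to EK means the radius AK is perpendicular to EK, so A = K + (0, -13.6) = (17.20, -13.60). On A1, K sits at bearing 90° from A; a 122° counterclockwise sweep puts Z at bearing 212°, so Z = A + 13.6·(cos 212°, sin 212°) = (5.667, -20.81). Then cos ∠AZE = ZA·ZE / (|ZA||ZE|), giving 73.23°.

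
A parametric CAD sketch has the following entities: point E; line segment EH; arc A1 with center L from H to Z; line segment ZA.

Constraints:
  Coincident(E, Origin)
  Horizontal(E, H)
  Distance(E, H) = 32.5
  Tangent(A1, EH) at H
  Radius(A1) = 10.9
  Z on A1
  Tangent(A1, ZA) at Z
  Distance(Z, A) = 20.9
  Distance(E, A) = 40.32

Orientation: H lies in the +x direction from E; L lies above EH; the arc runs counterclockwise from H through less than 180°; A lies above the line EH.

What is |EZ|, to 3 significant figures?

44.0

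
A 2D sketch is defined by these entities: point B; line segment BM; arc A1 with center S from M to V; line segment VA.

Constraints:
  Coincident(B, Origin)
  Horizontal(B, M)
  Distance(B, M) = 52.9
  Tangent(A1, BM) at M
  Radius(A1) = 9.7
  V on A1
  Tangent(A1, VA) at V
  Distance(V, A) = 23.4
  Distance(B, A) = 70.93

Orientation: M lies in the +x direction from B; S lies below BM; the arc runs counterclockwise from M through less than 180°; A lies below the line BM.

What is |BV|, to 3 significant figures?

49.0

Checks: ∠(SM, MB) = 90.00° ✓; |SM| = 9.700 ✓; |SV| = 9.700 ✓; ∠(SV, VA) = 90.00° ✓; |VA| = 23.40 ✓; |BA| = 70.93 ✓.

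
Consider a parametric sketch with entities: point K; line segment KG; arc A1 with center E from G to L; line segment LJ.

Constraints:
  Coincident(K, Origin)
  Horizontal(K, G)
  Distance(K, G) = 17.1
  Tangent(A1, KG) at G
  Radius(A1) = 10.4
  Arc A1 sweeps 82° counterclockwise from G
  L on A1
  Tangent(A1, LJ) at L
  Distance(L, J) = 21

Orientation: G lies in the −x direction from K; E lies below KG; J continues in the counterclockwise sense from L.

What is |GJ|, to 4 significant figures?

32.55

K is at the origin; K and G share the same y with |KG| = 17.1 and G on the −x side, so G = (-17.10, 0.000). Tangency of A1 to KG means the radius EG is perpendicular to KG, so E = G + (0, -10.4) = (-17.10, -10.40). On A1, G sits at bearing 90° from E; an 82° counterclockwise sweep puts L at bearing 172°, so L = E + 10.4·(cos 172°, sin 172°) = (-27.40, -8.953). The tangent condition forces EL to be normal to LJ, so LJ runs along (−sin 172°, cos 172°); with |LJ| = 21.0, J = (-30.32, -29.75). Then |GJ| = |J − G| = 32.55.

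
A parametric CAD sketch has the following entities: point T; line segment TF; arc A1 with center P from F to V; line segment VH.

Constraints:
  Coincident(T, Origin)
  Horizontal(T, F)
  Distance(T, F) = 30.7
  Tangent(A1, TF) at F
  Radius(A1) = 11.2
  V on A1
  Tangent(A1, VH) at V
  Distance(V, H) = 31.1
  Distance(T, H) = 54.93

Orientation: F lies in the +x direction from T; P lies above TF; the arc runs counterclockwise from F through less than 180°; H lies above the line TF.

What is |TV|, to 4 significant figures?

43.86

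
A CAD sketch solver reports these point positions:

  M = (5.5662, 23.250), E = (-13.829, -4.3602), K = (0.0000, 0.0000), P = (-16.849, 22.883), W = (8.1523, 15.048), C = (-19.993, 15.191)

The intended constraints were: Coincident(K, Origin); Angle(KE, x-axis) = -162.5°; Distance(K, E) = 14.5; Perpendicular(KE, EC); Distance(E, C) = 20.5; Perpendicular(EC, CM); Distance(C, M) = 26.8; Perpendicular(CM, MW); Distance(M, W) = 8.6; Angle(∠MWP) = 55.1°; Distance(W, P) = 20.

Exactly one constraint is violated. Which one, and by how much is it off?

Distance(W, P) = 20 — off by 6.20.

K = (0.00, 0.00) ✓; KE at -162.5° ✓; |KE| = 14.50 ✓; ∠(KE, EC) = 90.00° ✓; |EC| = 20.50 ✓; ∠(EC, CM) = 90.00° ✓; |CM| = 26.80 ✓; ∠(CM, MW) = 90.00° ✓; |MW| = 8.600 ✓; ∠MWP = 55.10° ✓; |WP| = 26.20 ✗.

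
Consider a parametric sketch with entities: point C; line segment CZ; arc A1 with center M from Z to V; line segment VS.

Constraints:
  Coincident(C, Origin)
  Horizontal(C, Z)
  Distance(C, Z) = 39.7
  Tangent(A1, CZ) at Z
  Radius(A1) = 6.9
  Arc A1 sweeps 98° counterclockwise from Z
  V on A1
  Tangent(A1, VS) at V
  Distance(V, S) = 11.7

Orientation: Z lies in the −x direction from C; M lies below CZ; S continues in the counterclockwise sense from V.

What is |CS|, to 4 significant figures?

48.93

C is at the origin; CZ is horizontal with |CZ| = 39.7 and Z on the −x side, so Z = (-39.70, 0.000). A1 meets CZ tangentially, so MZ is at right angles to CZ, so M = Z + (0, -6.9) = (-39.70, -6.900). On A1, Z sits at bearing 90° from M; a 98° counterclockwise sweep puts V at bearing 188°, so V = M + 6.9·(cos 188°, sin 188°) = (-46.53, -7.860). A1 meets VS tangentially, so MV is at right angles to VS, so VS runs along (−sin 188°, cos 188°); with |VS| = 11.7, S = (-44.90, -19.45). Then |CS| = |S − C| = 48.93.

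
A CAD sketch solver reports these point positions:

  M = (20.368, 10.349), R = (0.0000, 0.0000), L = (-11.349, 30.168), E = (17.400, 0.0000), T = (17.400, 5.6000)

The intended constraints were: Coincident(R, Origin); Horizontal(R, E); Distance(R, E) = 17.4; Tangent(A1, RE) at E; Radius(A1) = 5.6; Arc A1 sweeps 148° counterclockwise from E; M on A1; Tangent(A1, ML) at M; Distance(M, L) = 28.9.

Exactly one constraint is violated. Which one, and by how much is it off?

Distance(M, L) = 28.9 — off by 8.50.

R = (0.00, 0.00) ✓; R.y = 0.00, E.y = 0.00 ✓; |RE| = 17.40 ✓; ∠(TE, ER) = 90.00° ✓; |TE| = 5.600 ✓; bearing(T→M) − bearing(T→E) = 148.0° ✓; |TM| = 5.600 ✓; ∠(TM, ML) = 90.00° ✓; |ML| = 37.40 ✗.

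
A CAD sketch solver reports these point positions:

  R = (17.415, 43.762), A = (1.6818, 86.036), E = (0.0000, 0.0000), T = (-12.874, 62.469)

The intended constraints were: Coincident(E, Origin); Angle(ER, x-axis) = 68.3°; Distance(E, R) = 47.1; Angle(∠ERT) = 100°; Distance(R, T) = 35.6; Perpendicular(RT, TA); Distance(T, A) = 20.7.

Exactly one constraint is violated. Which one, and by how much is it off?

Distance(T, A) = 20.7 — off by 7.00.

E = (0.00, 0.00) ✓; ER at 68.30° ✓; |ER| = 47.10 ✓; ∠ERT = 100.0° ✓; |RT| = 35.60 ✓; ∠(RT, TA) = 90.00° ✓; |TA| = 27.70 ✗.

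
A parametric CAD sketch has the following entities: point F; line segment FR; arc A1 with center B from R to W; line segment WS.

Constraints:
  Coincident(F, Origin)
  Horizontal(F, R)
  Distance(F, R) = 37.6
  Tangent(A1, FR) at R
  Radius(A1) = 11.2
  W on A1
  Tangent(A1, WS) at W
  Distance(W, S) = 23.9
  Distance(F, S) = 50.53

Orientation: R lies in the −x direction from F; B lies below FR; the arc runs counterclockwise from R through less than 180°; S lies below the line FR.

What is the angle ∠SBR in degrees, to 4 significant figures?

172.2°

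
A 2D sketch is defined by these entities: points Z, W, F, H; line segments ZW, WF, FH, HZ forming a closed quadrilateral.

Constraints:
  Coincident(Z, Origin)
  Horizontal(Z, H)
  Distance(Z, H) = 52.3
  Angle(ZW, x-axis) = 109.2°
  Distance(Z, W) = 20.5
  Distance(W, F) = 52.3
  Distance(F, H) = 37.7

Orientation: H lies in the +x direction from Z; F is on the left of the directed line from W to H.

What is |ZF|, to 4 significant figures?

56.13

Z is at the origin; ZH is horizontal with |ZH| = 52.3 and H in +x, so H = (52.3, 0). ZW runs at 109.2° with |ZW| = 20.5, so W = (-6.742, 19.36). F is determined by |WF| = 52.3 and |FH| = 37.7 together: it lies at the intersection of circle(W, 52.3) and circle(H, 37.7). With |WH| = 62.13, the foot of the radical line on WH is 41.64 from W and the perpendicular offset is √(52.3² − 41.64²) = 31.64. Taking the left-of-WH solution: F = (42.69, 36.45).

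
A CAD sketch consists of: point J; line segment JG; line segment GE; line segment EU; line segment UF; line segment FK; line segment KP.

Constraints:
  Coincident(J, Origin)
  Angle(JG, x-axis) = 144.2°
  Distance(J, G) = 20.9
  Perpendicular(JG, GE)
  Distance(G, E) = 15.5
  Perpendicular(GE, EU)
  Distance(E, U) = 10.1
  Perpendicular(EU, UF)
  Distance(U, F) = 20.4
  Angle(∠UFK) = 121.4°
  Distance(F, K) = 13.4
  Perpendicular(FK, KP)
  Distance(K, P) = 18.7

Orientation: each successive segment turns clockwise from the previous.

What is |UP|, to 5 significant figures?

24.063

J is at the origin; JG runs at 144.2° with length 20.9, so G = (-16.951, 12.226). The perpendicularity gives GE at right angles to JG, so GE runs at 54.200°; with |GE| = 15.5, E = (-7.8844, 24.797). GE is perpendicular to EU, so EU runs at -35.800°; with |EU| = 10.1, U = (0.30735, 18.889). The perpendicularity gives UF at right angles to EU, so UF runs at -125.80°; with |UF| = 20.4, F = (-11.626, 2.3433). ∠UFK = 121.4° gives FK at 175.60° from the x-axis; with |FK| = 13.4, K = (-24.986, 3.3714). FK is perpendicular to KP, so KP runs at 85.600°; with |KP| = 18.7, P = (-23.552, 22.016). Then |UP| = |P − U| = 24.063.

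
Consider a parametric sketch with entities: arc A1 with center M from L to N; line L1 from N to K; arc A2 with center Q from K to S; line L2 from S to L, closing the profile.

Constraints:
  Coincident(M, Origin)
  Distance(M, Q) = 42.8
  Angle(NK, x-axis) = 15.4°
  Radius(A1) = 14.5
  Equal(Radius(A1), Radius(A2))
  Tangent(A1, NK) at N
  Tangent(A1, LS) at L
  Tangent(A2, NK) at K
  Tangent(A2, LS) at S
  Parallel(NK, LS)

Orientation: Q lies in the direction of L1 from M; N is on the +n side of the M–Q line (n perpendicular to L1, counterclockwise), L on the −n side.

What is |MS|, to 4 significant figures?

45.19

The slot axis is L1's direction at 15.4°, so u = (cos 15.4°, sin 15.4°) = (0.9641, 0.2656) and n = (−sin 15.4°, cos 15.4°) = (-0.2656, 0.9641). M is at the origin and Q lies 42.8 along u from M, so Q = 42.8·u = (41.26, 11.37). Tangency of A1 to both parallel lines with radius 14.5 puts N and L at M ± 14.5·n: N = (-3.851, 13.98), L = (3.851, -13.98). Equal radii place K and S the same way about Q: K = Q + 14.5·n = (37.41, 25.35), S = Q − 14.5·n = (45.11, -2.614). Then |MS| = |S − M| = 45.19.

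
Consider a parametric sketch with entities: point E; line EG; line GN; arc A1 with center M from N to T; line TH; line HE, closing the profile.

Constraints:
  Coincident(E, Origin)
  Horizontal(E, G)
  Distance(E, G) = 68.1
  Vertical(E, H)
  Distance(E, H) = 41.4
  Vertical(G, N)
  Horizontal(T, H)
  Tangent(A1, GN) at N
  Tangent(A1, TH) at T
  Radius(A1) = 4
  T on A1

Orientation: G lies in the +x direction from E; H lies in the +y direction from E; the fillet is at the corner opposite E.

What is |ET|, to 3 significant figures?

76.3

E is at the origin; EG is horizontal with |EG| = 68.1 and G on the +x side, so G = (68.1, 0.00). EH is vertical with |EH| = 41.4 and H on the +y side, so H = (0.00, 41.4). The virtual corner opposite E is at (68.1, 41.4). The tangent condition forces MN to be normal to GN and tangency of A1 to TH means the radius MT is perpendicular to TH, with radius 4.0, so the center M sits 4.0 in from both sides at M = (64.1, 37.4). That places the tangent points at N = (68.1, 37.4) on GN and T = (64.1, 41.4) on TH. Then |ET| = |T − E| = 76.3.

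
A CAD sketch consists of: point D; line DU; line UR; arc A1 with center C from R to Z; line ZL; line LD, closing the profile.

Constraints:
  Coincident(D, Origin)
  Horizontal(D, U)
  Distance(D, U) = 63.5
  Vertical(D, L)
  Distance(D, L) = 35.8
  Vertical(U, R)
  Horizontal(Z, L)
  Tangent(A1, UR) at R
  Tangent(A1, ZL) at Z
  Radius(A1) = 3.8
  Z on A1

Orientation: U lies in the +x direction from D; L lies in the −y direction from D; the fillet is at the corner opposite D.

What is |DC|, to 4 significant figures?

67.74

D is at the origin; DU is horizontal with |DU| = 63.5 and U on the +x side, so U = (63.50, 0.000). D and L share the same x with |DL| = 35.8 and L on the −y side, so L = (0.000, -35.80). The virtual corner opposite D is at (63.50, -35.80). A1 meets UR tangentially, so CR is at right angles to UR and the tangent condition forces CZ to be normal to ZL, with radius 3.8, so the center C sits 3.8 in from both sides at C = (59.70, -32.00). Then |DC| = |C − D| = 67.74.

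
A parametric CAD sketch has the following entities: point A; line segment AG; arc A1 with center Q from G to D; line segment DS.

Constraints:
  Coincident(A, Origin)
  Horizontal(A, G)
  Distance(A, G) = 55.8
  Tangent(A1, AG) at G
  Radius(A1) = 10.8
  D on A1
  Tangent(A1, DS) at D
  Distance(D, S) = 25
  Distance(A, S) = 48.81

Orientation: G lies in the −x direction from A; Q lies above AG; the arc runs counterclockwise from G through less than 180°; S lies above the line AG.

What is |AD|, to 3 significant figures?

46.2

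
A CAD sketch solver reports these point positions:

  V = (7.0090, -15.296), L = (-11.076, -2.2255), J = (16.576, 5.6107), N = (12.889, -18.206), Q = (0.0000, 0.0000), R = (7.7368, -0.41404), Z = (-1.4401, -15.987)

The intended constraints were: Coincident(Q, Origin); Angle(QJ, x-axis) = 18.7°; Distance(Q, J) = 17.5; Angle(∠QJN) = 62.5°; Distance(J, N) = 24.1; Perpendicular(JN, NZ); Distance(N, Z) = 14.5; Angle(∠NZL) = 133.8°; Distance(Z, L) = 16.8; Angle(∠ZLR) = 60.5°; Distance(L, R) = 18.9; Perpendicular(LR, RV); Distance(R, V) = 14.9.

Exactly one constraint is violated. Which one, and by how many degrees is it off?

Perpendicular(LR, RV) — off by 8.30°.

Q = (0.00, 0.00) ✓; QJ at 18.70° ✓; |QJ| = 17.50 ✓; ∠QJN = 62.50° ✓; |JN| = 24.10 ✓; ∠(JN, NZ) = 90.00° ✓; |NZ| = 14.50 ✓; ∠NZL = 133.8° ✓; |ZL| = 16.80 ✓; ∠ZLR = 60.50° ✓; |LR| = 18.90 ✓; ∠(LR, RV) = 98.30° ✗; |RV| = 14.90 ✓.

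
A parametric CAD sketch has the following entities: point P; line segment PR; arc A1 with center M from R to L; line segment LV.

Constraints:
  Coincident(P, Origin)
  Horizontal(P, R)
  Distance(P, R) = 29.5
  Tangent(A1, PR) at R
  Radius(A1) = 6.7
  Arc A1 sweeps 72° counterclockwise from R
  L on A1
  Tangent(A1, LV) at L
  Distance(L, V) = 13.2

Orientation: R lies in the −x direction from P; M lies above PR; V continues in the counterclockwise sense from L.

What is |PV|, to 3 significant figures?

25.7

On A1, R sits at bearing -90° from M; a 72° counterclockwise sweep puts L at bearing -18°, so L = M + 6.7·(cos -18°, sin -18°) = (-23.1, 4.63). The tangent condition forces ML to be normal to LV, so LV runs along (−sin -18°, cos -18°); with |LV| = 13.2, V = (-19.0, 17.2). Then |PV| = |V − P| = 25.7.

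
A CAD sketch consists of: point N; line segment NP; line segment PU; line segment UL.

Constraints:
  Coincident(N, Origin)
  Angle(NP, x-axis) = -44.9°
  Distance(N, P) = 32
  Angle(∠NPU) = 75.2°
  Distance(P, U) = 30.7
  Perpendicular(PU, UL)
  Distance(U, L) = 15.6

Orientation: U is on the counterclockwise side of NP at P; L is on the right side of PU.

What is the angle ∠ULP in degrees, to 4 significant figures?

63.06°

N is at the origin; NP runs at -44.9° with length 32.0, so P = 32.0·(cos -44.9°, sin -44.9°) = (22.67, -22.59). ∠NPU = 75.2°, so PU runs at -44.9° + (180° − 75.2°) = 59.90° from the x-axis; with |PU| = 30.7, U = P + 30.7·(cos 59.90°, sin 59.90°) = (38.06, 3.972). The perpendicularity gives UL at right angles to PU; with |UL| = 15.6 on the right of PU, L = U + 15.6·(0.8652, -0.5015) = (51.56, -3.851). Then cos ∠ULP = LU·LP / (|LU||LP|), giving 63.06°.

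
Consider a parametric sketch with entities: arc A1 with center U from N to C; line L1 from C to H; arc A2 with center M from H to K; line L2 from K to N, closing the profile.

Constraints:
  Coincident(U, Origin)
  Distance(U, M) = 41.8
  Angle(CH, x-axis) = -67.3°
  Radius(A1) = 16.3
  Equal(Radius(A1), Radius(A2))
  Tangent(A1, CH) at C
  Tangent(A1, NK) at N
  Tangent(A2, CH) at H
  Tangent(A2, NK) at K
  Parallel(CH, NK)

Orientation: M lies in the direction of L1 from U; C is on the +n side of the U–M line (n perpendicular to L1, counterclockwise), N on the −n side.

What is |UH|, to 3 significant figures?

44.9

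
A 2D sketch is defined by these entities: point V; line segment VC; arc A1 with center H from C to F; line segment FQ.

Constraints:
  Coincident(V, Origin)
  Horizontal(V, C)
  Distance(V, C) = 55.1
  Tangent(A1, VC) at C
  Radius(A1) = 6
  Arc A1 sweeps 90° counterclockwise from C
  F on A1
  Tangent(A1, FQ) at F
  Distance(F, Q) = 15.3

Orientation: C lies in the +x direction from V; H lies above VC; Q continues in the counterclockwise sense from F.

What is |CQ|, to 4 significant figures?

22.13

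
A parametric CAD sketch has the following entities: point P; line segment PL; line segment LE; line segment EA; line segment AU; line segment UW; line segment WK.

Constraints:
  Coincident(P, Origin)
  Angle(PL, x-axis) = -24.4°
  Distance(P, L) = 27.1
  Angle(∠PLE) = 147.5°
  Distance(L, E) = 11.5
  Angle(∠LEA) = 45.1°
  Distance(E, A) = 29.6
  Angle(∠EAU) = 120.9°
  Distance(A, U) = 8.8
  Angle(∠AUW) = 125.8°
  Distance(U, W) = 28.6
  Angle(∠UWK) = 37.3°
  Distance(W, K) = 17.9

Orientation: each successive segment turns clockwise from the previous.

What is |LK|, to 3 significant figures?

13.3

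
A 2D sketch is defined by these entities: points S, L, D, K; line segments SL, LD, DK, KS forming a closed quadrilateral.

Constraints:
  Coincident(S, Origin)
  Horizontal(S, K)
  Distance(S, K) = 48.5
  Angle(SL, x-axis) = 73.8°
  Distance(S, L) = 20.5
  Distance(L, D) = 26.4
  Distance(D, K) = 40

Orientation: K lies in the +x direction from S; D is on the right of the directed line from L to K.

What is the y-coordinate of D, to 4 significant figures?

-6.505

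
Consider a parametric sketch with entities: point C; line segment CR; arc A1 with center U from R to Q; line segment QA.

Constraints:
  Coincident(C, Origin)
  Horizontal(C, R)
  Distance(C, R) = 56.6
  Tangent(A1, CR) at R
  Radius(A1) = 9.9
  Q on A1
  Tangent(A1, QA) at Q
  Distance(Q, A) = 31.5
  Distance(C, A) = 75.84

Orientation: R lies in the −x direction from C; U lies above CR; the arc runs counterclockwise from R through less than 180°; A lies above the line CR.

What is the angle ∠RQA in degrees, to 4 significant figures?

120.7°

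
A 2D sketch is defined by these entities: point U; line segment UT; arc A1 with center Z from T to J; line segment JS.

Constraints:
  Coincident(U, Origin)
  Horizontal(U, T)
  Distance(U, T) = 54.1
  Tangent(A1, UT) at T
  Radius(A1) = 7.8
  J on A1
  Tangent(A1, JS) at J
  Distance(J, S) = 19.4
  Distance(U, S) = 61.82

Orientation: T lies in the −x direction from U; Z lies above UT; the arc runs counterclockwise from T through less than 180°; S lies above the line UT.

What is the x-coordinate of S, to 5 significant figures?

-54.755

U is at the origin; UT is horizontal with |UT| = 54.1 and T on the −x side, so T = (-54.100, 0.0000). Tangency of A1 to UT means the radius ZT is perpendicular to UT, so Z = T + (0, 7.8) = (-54.100, 7.8000). Since ZJ ⟂ JS (tangency), |ZS| = √(7.8² + 19.4²) = 20.909 regardless of where J sits on A1. So S lies on both circle(U, 61.82) and circle(Z, 20.909); the above-UT intersection is S = (-54.755, 28.699). J is the foot of the tangent from S: J = (-46.958, 10.935).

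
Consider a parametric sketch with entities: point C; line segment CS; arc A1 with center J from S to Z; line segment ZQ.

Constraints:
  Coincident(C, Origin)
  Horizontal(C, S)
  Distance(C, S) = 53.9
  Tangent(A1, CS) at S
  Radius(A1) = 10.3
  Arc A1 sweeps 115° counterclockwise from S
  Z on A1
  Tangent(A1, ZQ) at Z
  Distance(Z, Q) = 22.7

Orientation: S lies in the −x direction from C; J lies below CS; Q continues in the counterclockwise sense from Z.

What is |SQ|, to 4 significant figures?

35.23

On A1, S sits at bearing 90° from J; a 115° counterclockwise sweep puts Z at bearing 205°, so Z = J + 10.3·(cos 205°, sin 205°) = (-63.23, -14.65). The tangent condition forces JZ to be normal to ZQ, so ZQ runs along (−sin 205°, cos 205°); with |ZQ| = 22.7, Q = (-53.64, -35.23). Then |SQ| = |Q − S| = 35.23.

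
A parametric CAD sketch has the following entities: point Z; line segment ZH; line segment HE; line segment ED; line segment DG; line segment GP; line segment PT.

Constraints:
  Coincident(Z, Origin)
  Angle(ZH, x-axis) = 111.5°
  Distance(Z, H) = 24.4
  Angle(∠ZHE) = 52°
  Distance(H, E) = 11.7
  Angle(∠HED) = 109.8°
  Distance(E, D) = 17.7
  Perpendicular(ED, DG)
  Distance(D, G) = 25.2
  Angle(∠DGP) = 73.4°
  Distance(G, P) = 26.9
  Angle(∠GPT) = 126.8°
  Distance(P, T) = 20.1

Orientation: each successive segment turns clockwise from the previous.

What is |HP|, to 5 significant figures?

7.6991

Z is at the origin; ZH runs at 111.5° with length 24.4, so H = (-8.9426, 22.702). ∠ZHE = 52.0° gives HE at -16.500° from the x-axis; with |HE| = 11.7, E = (2.2756, 19.379). ∠HED = 109.8° gives ED at -86.700° from the x-axis; with |ED| = 17.7, D = (3.2944, 1.7086). ED ⟂ DG, so DG runs at -176.70°; with |DG| = 25.2, G = (-21.864, 0.25795). ∠DGP = 73.4° gives GP at 76.700° from the x-axis; with |GP| = 26.9, P = (-15.675, 26.436). Then |HP| = |P − H| = 7.6991.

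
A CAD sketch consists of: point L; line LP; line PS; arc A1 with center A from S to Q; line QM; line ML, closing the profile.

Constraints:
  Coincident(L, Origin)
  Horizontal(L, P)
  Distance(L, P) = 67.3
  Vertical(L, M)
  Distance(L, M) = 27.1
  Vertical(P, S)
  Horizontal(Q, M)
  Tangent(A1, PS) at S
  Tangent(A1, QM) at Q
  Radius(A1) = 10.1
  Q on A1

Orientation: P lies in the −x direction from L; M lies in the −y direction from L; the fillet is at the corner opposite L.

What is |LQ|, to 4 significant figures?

63.29

The virtual corner opposite L is at (-67.30, -27.10). The tangent condition forces AS to be normal to PS and tangency of A1 to QM means the radius AQ is perpendicular to QM, with radius 10.1, so the center A sits 10.1 in from both sides at A = (-57.20, -17.00). That places the tangent points at S = (-67.30, -17.00) on PS and Q = (-57.20, -27.10) on QM. Then |LQ| = |Q − L| = 63.29.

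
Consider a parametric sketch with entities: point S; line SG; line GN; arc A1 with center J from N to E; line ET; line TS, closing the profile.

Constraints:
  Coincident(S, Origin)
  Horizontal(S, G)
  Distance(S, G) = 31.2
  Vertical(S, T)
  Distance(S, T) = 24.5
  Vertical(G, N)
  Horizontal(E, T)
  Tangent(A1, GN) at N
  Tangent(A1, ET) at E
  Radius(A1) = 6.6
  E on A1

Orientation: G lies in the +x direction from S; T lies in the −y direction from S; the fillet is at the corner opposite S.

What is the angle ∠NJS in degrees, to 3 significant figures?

144°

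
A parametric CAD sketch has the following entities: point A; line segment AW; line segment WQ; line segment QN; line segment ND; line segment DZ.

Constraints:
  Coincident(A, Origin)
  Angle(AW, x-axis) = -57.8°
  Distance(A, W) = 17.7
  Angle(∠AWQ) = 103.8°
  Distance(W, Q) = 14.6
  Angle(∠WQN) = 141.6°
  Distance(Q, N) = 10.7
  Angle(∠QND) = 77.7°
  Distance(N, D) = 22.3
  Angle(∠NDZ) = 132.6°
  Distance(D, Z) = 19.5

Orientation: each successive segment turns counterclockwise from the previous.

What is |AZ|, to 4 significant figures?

9.392

A is at the origin; AW runs at -57.8° with length 17.7, so W = (9.432, -14.98). ∠AWQ = 103.8° gives WQ at 18.40° from the x-axis; with |WQ| = 14.6, Q = (23.29, -10.37). ∠WQN = 141.6° gives QN at 56.80° from the x-axis; with |QN| = 10.7, N = (29.14, -1.416). ∠QND = 77.7° gives ND at 159.1° from the x-axis; with |ND| = 22.3, D = (8.312, 6.539). ∠NDZ = 132.6° gives DZ at -153.5° from the x-axis; with |DZ| = 19.5, Z = (-9.140, -2.161). Then |AZ| = |Z − A| = 9.392.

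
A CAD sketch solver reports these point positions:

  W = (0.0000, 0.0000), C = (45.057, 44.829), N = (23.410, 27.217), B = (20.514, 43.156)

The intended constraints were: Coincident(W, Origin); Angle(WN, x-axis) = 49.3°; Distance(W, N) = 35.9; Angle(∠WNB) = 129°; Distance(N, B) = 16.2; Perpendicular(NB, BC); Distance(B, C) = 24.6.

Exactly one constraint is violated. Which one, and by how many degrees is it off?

Perpendicular(NB, BC) — off by 6.40°.

W = (0.00, 0.00) ✓; WN at 49.30° ✓; |WN| = 35.90 ✓; ∠WNB = 129.0° ✓; |NB| = 16.20 ✓; ∠(NB, BC) = 96.40° ✗; |BC| = 24.60 ✓.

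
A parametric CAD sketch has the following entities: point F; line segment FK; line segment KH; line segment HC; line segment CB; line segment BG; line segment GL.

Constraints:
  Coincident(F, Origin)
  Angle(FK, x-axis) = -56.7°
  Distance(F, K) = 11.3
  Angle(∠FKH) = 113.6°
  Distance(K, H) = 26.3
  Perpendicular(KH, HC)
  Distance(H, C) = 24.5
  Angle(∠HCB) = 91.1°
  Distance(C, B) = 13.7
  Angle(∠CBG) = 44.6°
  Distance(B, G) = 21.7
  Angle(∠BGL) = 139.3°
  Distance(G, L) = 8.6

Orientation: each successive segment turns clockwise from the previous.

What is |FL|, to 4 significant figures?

40.89

∠CBG = 44.6° gives BG at -77.40° from the x-axis; with |BG| = 21.7, G = (-16.69, -27.66). ∠BGL = 139.3° gives GL at -118.1° from the x-axis; with |GL| = 8.6, L = (-20.74, -35.24). Then |FL| = |L − F| = 40.89.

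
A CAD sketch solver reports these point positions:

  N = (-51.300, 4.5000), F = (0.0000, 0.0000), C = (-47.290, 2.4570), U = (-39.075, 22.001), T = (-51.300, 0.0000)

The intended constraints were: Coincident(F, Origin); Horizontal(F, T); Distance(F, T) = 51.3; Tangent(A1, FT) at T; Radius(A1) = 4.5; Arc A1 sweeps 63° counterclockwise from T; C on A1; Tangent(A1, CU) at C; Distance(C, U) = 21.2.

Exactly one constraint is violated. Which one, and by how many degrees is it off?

Tangent(A1, CU) at C — off by 4.20°.

F = (0.00, 0.00) ✓; F.y = 0.00, T.y = 0.00 ✓; |FT| = 51.30 ✓; ∠(NT, TF) = 90.00° ✓; |NT| = 4.500 ✓; bearing(N→C) − bearing(N→T) = 63.00° ✓; |NC| = 4.500 ✓; ∠(NC, CU) = 85.80° ✗; |CU| = 21.20 ✓.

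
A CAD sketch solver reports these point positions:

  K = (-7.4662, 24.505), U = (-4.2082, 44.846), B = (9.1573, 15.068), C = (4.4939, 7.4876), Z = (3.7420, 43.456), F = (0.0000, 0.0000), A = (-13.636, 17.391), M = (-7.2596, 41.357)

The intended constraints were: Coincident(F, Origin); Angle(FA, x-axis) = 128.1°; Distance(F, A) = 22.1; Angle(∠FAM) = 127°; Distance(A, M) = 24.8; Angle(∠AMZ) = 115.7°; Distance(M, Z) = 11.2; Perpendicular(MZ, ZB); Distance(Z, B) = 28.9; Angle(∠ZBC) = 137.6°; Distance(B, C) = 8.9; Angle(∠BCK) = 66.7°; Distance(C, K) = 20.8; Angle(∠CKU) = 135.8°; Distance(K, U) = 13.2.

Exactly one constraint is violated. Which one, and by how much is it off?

Distance(K, U) = 13.2 — off by 7.40.

F = (0.00, 0.00) ✓; FA at 128.1° ✓; |FA| = 22.10 ✓; ∠FAM = 127.0° ✓; |AM| = 24.80 ✓; ∠AMZ = 115.7° ✓; |MZ| = 11.20 ✓; ∠(MZ, ZB) = 90.00° ✓; |ZB| = 28.90 ✓; ∠ZBC = 137.6° ✓; |BC| = 8.900 ✓; ∠BCK = 66.70° ✓; |CK| = 20.80 ✓; ∠CKU = 135.8° ✓; |KU| = 20.60 ✗.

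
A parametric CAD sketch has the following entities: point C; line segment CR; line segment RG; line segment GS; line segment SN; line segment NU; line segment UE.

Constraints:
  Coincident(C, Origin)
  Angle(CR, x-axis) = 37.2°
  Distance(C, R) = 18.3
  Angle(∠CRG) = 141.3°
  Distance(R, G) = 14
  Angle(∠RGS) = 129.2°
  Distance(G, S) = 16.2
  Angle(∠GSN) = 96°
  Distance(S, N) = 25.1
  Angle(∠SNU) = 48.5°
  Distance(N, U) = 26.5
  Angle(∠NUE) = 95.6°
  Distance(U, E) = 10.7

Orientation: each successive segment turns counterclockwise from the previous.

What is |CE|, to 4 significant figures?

31.09

C is at the origin; CR runs at 37.2° with length 18.3, so R = (14.58, 11.06). ∠CRG = 141.3° gives RG at 75.90° from the x-axis; with |RG| = 14.0, G = (17.99, 24.64). ∠RGS = 129.2° gives GS at 126.7° from the x-axis; with |GS| = 16.2, S = (8.306, 37.63). ∠GSN = 96.0° gives SN at -149.3° from the x-axis; with |SN| = 25.1, N = (-13.28, 24.82). ∠SNU = 48.5° gives NU at -17.80° from the x-axis; with |NU| = 26.5, U = (11.95, 16.72). ∠NUE = 95.6° gives UE at 66.60° from the x-axis; with |UE| = 10.7, E = (16.20, 26.54). Then |CE| = |E − C| = 31.09.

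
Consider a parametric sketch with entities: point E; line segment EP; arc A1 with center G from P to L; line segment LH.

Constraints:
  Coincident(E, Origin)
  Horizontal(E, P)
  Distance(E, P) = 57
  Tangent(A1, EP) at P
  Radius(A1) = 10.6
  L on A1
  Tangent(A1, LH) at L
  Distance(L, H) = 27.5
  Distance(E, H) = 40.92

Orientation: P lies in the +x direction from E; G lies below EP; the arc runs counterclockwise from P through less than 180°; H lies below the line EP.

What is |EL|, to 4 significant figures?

48.80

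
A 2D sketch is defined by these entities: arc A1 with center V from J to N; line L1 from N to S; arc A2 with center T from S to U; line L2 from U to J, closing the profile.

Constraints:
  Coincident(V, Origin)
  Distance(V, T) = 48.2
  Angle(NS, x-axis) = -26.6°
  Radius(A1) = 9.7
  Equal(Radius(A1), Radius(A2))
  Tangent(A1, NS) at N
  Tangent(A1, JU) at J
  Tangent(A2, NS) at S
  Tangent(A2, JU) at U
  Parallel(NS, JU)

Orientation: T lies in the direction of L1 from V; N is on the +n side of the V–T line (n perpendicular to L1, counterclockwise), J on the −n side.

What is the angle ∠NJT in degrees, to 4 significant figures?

78.62°

V is at the origin and T lies 48.2 along u from V, so T = 48.2·u = (43.10, -21.58). Tangency of A1 to both parallel lines with radius 9.7 puts N and J at V ± 9.7·n: N = (4.343, 8.673), J = (-4.343, -8.673). Then cos ∠NJT = JN·JT / (|JN||JT|), giving 78.62°.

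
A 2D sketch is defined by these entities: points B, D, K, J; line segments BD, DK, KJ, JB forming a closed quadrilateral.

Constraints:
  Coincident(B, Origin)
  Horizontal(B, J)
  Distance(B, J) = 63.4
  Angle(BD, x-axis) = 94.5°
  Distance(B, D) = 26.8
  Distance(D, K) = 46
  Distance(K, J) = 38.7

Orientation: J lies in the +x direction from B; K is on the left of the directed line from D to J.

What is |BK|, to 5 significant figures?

54.652

B is at the origin; BJ is horizontal with |BJ| = 63.4 and J in +x, so J = (63.4, 0). BD runs at 94.5° with |BD| = 26.8, so D = (-2.1027, 26.717). K is determined by |DK| = 46.0 and |KJ| = 38.7 together: it lies at the intersection of circle(D, 46.0) and circle(J, 38.7). With |DJ| = 70.742, the foot of the radical line on DJ is 39.741 from D and the perpendicular offset is √(46.0² − 39.741²) = 23.166. Taking the left-of-DJ solution: K = (43.444, 33.158).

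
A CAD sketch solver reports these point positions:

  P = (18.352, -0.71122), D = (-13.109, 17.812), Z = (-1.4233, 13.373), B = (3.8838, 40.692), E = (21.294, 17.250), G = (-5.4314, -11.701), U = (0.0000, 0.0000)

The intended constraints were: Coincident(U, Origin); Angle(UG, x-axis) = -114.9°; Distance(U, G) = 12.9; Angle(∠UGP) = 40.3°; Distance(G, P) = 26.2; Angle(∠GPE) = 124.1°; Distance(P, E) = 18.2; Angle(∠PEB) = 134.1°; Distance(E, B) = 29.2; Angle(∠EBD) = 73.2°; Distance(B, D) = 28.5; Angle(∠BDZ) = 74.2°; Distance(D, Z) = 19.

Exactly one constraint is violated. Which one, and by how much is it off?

Distance(D, Z) = 19 — off by 6.50.

U = (0.00, 0.00) ✓; UG at -114.9° ✓; |UG| = 12.90 ✓; ∠UGP = 40.30° ✓; |GP| = 26.20 ✓; ∠GPE = 124.1° ✓; |PE| = 18.20 ✓; ∠PEB = 134.1° ✓; |EB| = 29.20 ✓; ∠EBD = 73.20° ✓; |BD| = 28.50 ✓; ∠BDZ = 74.20° ✓; |DZ| = 12.50 ✗.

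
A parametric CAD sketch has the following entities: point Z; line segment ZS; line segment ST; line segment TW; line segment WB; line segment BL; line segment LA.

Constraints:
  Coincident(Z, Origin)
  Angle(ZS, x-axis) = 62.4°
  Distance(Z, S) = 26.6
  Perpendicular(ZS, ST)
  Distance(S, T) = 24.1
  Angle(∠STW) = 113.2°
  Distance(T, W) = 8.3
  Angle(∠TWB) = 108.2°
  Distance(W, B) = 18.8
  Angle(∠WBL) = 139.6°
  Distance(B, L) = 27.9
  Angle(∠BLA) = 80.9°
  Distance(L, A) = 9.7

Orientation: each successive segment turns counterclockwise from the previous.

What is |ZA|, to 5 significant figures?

20.517

∠WBL = 139.6° gives BL at -28.600° from the x-axis; with |BL| = 27.9, L = (15.767, -1.4142). ∠BLA = 80.9° gives LA at 70.500° from the x-axis; with |LA| = 9.7, A = (19.005, 7.7294). Then |ZA| = |A − Z| = 20.517.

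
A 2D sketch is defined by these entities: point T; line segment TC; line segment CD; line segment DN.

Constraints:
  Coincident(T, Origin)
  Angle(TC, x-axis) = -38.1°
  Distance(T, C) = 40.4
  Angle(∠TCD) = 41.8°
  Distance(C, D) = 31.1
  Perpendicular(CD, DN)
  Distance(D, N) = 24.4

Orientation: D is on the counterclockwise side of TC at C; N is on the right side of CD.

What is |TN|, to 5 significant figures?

51.337

∠TCD = 41.8°, so CD runs at -38.1° + (180° − 41.8°) = 100.10° from the x-axis; with |CD| = 31.1, D = C + 31.1·(cos 100.10°, sin 100.10°) = (26.338, 5.6898). CD ⟂ DN; with |DN| = 24.4 on the right of CD, N = D + 24.4·(0.98450, 0.17537) = (50.360, 9.9687). Then |TN| = |N − T| = 51.337.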